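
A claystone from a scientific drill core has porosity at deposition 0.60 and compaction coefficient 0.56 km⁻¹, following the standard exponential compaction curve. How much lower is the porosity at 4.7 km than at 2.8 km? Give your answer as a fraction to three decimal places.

n(2.8) = 0.6·e^(−0.56×2.8) = 0.1251
n(4.7) = 0.6·e^(−0.56×4.7) = 0.0432
Δn = 0.1251 − 0.0432 = 0.0819

0.082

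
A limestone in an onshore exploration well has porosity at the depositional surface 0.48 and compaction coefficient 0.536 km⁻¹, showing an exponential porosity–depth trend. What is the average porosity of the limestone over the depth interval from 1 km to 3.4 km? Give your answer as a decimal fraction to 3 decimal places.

⟨n⟩ = (1/(d₂−d₁)) ∫ n₀ e^(−cd) dd = n₀·(e^(−c·d₁) − e^(−c·d₂)) / (c·(d₂−d₁))
e^(−0.536×1) = 0.5851; e^(−0.536×3.4) = 0.1616
⟨n⟩ = 0.48 × (0.5851 − 0.1616) / (0.536 × 2.4) = 0.48 × 0.3292 = 0.1580

0.158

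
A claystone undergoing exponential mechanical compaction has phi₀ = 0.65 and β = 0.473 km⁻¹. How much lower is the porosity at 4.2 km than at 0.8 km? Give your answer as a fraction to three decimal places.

phi(0.8) = 0.65·e^(−0.473×0.8) = 0.4452
phi(4.2) = 0.65·e^(−0.473×4.2) = 0.0892
Δphi = 0.4452 − 0.0892 = 0.3561

0.356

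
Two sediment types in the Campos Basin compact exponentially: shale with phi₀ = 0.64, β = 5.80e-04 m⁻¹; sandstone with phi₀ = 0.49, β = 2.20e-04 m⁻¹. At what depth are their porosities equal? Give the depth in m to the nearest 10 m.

Working in km (1 km = 1000 m; β in km⁻¹ = β in m⁻¹ × 1000):
Set phi₀ₐ e^(−βₐZ) = phi₀ᵦ e^(−βᵦZ) ⇒ ln(phi₀ₐ/phi₀ᵦ) = (βₐ − βᵦ)·Z
Z = ln(0.64/0.49) / (0.58 − 0.22) = 0.2671 / 0.36 = 0.742 km

740 m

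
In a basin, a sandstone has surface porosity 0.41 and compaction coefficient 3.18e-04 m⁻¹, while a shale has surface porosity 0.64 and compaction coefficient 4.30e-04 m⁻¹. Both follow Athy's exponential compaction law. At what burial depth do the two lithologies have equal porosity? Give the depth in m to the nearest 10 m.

3980 m

Working in km (1 km = 1000 m; k in km⁻¹ = k in m⁻¹ × 1000):
Set n₀ₐ e^(−kₐd) = n₀ᵦ e^(−kᵦd) ⇒ ln(n₀ₐ/n₀ᵦ) = (kₐ − kᵦ)·d
d = ln(0.41/0.64) / (0.318 − 0.43) = -0.4453 / -0.112 = 3.976 km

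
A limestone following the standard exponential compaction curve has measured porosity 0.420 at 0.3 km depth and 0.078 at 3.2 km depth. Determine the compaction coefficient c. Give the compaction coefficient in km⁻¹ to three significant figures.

Athy: phi(d) = phi₀ e^(−cd) ⇒ phi₁/phi₂ = e^{c(d₂−d₁)} ⇒ c = ln(phi₁/phi₂)/(d₂−d₁)
c = ln(0.42/0.078) / (3.2 − 0.3) = ln(5.385) / 2.9 = 1.6835 / 2.9 = 0.5805 km⁻¹

0.581 km⁻¹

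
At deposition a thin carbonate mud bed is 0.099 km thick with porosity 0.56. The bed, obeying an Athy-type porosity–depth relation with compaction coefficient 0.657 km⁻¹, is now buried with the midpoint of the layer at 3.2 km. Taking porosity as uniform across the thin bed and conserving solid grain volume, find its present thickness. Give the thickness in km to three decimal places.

0.047 km

Porosity at 3.2 km: φ = 0.56·exp(−0.657×3.2) = 0.0684
Solid-volume conservation: h(1−φ) = h₀(1−φ₀) ⇒ h = h₀·(1−φ₀)/(1−φ)
h = 0.099 × (1 − 0.56)/(1 − 0.0684) = 0.099 × 0.4723 = 0.0468 km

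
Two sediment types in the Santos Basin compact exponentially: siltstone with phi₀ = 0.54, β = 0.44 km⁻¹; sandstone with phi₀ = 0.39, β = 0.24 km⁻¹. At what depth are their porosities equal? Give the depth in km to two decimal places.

1.63 km

Set phi₀ₐ e^(−βₐz) = phi₀ᵦ e^(−βᵦz) ⇒ ln(phi₀ₐ/phi₀ᵦ) = (βₐ − βᵦ)·z
z = ln(0.54/0.39) / (0.44 − 0.24) = 0.3254 / 0.2 = 1.627 km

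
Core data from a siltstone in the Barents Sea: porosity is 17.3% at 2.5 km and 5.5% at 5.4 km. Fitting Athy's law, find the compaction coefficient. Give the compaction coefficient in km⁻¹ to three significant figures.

0.395 km⁻¹

Athy: phi(z) = phi₀ e^(−βz) ⇒ phi₁/phi₂ = e^{β(z₂−z₁)} ⇒ β = ln(phi₁/phi₂)/(z₂−z₁)
β = ln(0.173/0.055) / (5.4 − 2.5) = ln(3.145) / 2.9 = 1.1460 / 2.9 = 0.3952 km⁻¹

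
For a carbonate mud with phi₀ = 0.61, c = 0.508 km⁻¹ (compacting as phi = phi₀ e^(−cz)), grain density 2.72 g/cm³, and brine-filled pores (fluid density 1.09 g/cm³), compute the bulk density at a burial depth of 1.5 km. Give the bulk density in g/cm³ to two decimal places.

Porosity at depth: phi = 0.61·exp(−0.508×1.5) = 0.61×0.4667 = 0.2847
Bulk density: ρ_b = (1−phi)ρ_g + phi·ρ_f = 0.7153×2.72 + 0.2847×1.09
       = 1.946 + 0.310 = 2.256 g/cm³

2.26 g/cm³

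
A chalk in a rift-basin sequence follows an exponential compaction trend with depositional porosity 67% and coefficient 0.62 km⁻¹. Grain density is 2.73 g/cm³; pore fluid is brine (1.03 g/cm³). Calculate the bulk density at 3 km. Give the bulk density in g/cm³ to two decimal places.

Porosity at depth: φ = 0.67·exp(−0.62×3) = 0.67×0.1557 = 0.1043
Bulk density: ρ_b = (1−φ)ρ_g + φ·ρ_f = 0.8957×2.73 + 0.1043×1.03
       = 2.445 + 0.107 = 2.553 g/cm³

2.55 g/cm³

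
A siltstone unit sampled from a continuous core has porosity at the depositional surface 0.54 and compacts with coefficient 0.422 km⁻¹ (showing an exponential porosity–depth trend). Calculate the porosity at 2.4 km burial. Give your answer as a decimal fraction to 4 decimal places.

φ = φ₀·exp(−c·z) = 0.54 × exp(−0.422 × 2.4) = 0.54 × exp(−1.013)
  = 0.54 × 0.3632 = 0.1961

0.1961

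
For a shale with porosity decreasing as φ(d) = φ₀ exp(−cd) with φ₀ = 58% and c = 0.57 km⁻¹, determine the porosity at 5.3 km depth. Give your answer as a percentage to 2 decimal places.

φ = φ₀·exp(−c·d) = 0.58 × exp(−0.57 × 5.3) = 0.58 × exp(−3.021)
  = 0.58 × 0.0488 = 0.0283

2.83%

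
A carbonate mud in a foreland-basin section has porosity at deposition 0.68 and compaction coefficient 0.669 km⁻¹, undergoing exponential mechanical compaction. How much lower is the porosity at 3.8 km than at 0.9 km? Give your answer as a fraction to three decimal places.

0.319

phi(0.9) = 0.68·e^(−0.669×0.9) = 0.3724
phi(3.8) = 0.68·e^(−0.669×3.8) = 0.0535
Δphi = 0.3724 − 0.0535 = 0.3189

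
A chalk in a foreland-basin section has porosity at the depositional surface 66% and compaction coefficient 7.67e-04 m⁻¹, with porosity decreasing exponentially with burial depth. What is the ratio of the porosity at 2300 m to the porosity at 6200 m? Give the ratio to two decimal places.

19.91

Working in km (1 km = 1000 m; β in km⁻¹ = β in m⁻¹ × 1000):
φ(d₁)/φ(d₂) = e^(−β·d₁)/e^(−β·d₂) = e^{β(d₂−d₁)}
= exp(0.767 × 3.9) = exp(2.991) = 19.9116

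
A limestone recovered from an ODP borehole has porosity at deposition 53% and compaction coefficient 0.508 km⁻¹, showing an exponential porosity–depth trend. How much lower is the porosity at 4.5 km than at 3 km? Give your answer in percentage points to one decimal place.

n(3) = 0.53·e^(−0.508×3) = 0.1155
n(4.5) = 0.53·e^(−0.508×4.5) = 0.0539
Δn = 0.1155 − 0.0539 = 0.0616

6.2 percentage points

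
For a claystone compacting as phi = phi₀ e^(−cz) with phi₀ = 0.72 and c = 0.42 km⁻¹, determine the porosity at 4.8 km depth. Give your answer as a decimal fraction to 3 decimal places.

phi = phi₀·exp(−c·z) = 0.72 × exp(−0.42 × 4.8) = 0.72 × exp(−2.016)
  = 0.72 × 0.1332 = 0.0959

0.096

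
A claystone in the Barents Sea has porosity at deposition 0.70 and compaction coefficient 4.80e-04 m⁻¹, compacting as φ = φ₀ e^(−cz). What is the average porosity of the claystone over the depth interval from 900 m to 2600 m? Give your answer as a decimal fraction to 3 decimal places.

0.311

Working in km (1 km = 1000 m; c in km⁻¹ = c in m⁻¹ × 1000):
⟨φ⟩ = (1/(z₂−z₁)) ∫ φ₀ e^(−cz) dz = φ₀·(e^(−c·z₁) − e^(−c·z₂)) / (c·(z₂−z₁))
e^(−0.48×0.9) = 0.6492; e^(−0.48×2.6) = 0.2871
⟨φ⟩ = 0.7 × (0.6492 − 0.2871) / (0.48 × 1.7) = 0.7 × 0.4438 = 0.3107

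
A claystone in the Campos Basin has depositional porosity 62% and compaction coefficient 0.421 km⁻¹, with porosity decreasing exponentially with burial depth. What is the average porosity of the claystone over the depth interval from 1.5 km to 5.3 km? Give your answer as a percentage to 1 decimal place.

16.4%

⟨phi⟩ = (1/(Z₂−Z₁)) ∫ phi₀ e^(−cZ) dZ = phi₀·(e^(−c·Z₁) − e^(−c·Z₂)) / (c·(Z₂−Z₁))
e^(−0.421×1.5) = 0.5318; e^(−0.421×5.3) = 0.1074
⟨phi⟩ = 0.62 × (0.5318 − 0.1074) / (0.421 × 3.8) = 0.62 × 0.2653 = 0.1645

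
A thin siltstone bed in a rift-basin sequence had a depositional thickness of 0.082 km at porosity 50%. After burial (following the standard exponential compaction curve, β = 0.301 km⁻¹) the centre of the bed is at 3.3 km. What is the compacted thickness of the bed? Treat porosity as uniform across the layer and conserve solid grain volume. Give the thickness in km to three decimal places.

0.050 km

Porosity at 3.3 km: phi = 0.5·exp(−0.301×3.3) = 0.1852
Solid-volume conservation: h(1−phi) = h₀(1−phi₀) ⇒ h = h₀·(1−phi₀)/(1−phi)
h = 0.082 × (1 − 0.5)/(1 − 0.1852) = 0.082 × 0.6136 = 0.0503 km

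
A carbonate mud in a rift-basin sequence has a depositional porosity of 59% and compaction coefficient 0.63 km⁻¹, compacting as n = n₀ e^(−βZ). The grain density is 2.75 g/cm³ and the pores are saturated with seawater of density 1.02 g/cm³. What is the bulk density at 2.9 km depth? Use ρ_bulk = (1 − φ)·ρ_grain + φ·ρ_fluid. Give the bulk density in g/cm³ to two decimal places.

Porosity at depth: n = 0.59·exp(−0.63×2.9) = 0.59×0.1609 = 0.0949
Bulk density: ρ_b = (1−n)ρ_g + n·ρ_f = 0.9051×2.75 + 0.0949×1.02
       = 2.489 + 0.097 = 2.586 g/cm³

2.59 g/cm³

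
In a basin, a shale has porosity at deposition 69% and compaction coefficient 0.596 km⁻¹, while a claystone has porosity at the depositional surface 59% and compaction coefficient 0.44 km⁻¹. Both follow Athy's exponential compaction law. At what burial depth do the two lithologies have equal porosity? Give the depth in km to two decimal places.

1.00 km

Set n₀ₐ e^(−cₐz) = n₀ᵦ e^(−cᵦz) ⇒ ln(n₀ₐ/n₀ᵦ) = (cₐ − cᵦ)·z
z = ln(0.69/0.59) / (0.596 − 0.44) = 0.1566 / 0.156 = 1.004 km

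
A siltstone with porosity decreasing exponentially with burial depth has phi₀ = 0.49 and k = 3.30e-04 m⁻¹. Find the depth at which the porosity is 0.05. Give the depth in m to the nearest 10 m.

6920 m

Working in km (1 km = 1000 m; k in km⁻¹ = k in m⁻¹ × 1000):
Invert Athy's law: Z = ln(phi₀/phi) / k
Z = ln(0.49/0.05) / 0.33 = ln(9.8) / 0.33 = 2.2824 / 0.33 = 6.916 km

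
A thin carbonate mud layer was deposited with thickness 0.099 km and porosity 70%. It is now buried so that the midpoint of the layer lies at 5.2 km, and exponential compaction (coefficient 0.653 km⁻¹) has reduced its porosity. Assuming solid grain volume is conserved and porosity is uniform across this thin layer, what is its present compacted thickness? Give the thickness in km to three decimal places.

Porosity at 5.2 km: phi = 0.7·exp(−0.653×5.2) = 0.0235
Solid-volume conservation: h(1−phi) = h₀(1−phi₀) ⇒ h = h₀·(1−phi₀)/(1−phi)
h = 0.099 × (1 − 0.7)/(1 − 0.0235) = 0.099 × 0.3072 = 0.0304 km

0.030 km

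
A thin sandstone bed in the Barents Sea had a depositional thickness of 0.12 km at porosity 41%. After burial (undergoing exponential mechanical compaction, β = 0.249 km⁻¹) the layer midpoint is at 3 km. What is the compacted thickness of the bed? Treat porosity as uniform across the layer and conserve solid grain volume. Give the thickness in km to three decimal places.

0.088 km

Porosity at 3 km: phi = 0.41·exp(−0.249×3) = 0.1943
Solid-volume conservation: h(1−phi) = h₀(1−phi₀) ⇒ h = h₀·(1−phi₀)/(1−phi)
h = 0.12 × (1 − 0.41)/(1 − 0.1943) = 0.12 × 0.7322 = 0.0879 km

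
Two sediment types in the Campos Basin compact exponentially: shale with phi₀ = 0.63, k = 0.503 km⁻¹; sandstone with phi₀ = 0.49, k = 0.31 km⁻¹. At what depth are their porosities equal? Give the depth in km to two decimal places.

1.30 km

Set phi₀ₐ e^(−kₐz) = phi₀ᵦ e^(−kᵦz) ⇒ ln(phi₀ₐ/phi₀ᵦ) = (kₐ − kᵦ)·z
z = ln(0.63/0.49) / (0.503 − 0.31) = 0.2513 / 0.193 = 1.302 km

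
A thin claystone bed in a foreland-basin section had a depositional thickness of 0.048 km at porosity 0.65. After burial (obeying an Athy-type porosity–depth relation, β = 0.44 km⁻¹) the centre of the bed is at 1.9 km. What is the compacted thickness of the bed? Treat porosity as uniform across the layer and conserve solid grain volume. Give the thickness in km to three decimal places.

0.023 km

Porosity at 1.9 km: phi = 0.65·exp(−0.44×1.9) = 0.2817
Solid-volume conservation: h(1−phi) = h₀(1−phi₀) ⇒ h = h₀·(1−phi₀)/(1−phi)
h = 0.048 × (1 − 0.65)/(1 − 0.2817) = 0.048 × 0.4873 = 0.0234 km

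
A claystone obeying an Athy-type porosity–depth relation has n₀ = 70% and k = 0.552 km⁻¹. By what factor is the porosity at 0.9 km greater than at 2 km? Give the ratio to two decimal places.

1.84

n(Z₁)/n(Z₂) = e^(−k·Z₁)/e^(−k·Z₂) = e^{k(Z₂−Z₁)}
= exp(0.552 × 1.1) = exp(0.6072) = 1.8353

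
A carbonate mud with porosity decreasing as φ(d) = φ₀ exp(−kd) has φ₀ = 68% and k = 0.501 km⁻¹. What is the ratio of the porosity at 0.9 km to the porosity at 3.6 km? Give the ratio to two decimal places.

3.87

φ(d₁)/φ(d₂) = e^(−k·d₁)/e^(−k·d₂) = e^{k(d₂−d₁)}
= exp(0.501 × 2.7) = exp(1.353) = 3.8679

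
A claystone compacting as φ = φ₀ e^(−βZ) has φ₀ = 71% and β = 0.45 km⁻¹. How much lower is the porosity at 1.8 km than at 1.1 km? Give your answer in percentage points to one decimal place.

φ(1.1) = 0.71·e^(−0.45×1.1) = 0.4328
φ(1.8) = 0.71·e^(−0.45×1.8) = 0.3158
Δφ = 0.4328 − 0.3158 = 0.1169

11.7 percentage points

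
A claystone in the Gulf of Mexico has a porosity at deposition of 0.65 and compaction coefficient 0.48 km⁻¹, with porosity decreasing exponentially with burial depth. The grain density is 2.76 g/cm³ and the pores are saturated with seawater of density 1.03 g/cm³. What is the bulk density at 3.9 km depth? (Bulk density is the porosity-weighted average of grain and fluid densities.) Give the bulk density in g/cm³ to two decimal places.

Porosity at depth: phi = 0.65·exp(−0.48×3.9) = 0.65×0.1538 = 0.1000
Bulk density: ρ_b = (1−phi)ρ_g + phi·ρ_f = 0.9000×2.76 + 0.1000×1.03
       = 2.484 + 0.103 = 2.587 g/cm³

2.59 g/cm³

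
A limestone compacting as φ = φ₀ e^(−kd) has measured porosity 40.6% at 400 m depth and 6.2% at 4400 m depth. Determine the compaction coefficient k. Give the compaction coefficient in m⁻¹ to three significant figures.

0.000470 m⁻¹

Working in km (1 km = 1000 m; k in km⁻¹ = k in m⁻¹ × 1000):
Athy: φ(d) = φ₀ e^(−kd) ⇒ φ₁/φ₂ = e^{k(d₂−d₁)} ⇒ k = ln(φ₁/φ₂)/(d₂−d₁)
k = ln(0.406/0.062) / (4.4 − 0.4) = ln(6.548) / 4 = 1.8792 / 4 = 0.4698 km⁻¹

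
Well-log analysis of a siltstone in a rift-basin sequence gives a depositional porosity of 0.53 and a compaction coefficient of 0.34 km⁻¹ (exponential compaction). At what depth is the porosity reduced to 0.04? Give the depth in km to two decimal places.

7.60 km

Invert Athy's law: Z = ln(n₀/n) / c
Z = ln(0.53/0.04) / 0.34 = ln(13.25) / 0.34 = 2.5840 / 0.34 = 7.600 km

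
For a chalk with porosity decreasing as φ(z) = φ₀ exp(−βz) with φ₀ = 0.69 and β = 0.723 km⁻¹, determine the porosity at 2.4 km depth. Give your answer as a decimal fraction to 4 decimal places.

φ = φ₀·exp(−β·z) = 0.69 × exp(−0.723 × 2.4) = 0.69 × exp(−1.735)
  = 0.69 × 0.1764 = 0.1217

0.1217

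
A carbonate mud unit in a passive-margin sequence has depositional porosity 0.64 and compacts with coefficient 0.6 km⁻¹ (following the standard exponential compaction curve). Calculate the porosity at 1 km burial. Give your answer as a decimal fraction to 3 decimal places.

0.351

phi = phi₀·exp(−k·z) = 0.64 × exp(−0.6 × 1) = 0.64 × exp(−0.6)
  = 0.64 × 0.5488 = 0.3512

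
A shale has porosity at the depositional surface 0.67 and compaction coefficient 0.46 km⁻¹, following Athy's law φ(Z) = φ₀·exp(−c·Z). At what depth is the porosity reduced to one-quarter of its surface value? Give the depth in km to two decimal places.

3.01 km

φ/φ₀ = 1/4 ⇒ exp(−c·Z) = 1/4 ⇒ Z = ln(4) / c
Z = 1.3863 / 0.46 = 3.014 km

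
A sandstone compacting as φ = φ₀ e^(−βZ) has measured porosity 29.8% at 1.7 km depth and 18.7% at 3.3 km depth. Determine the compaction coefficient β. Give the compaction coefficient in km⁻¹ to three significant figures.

0.291 km⁻¹

Athy: φ(Z) = φ₀ e^(−βZ) ⇒ φ₁/φ₂ = e^{β(Z₂−Z₁)} ⇒ β = ln(φ₁/φ₂)/(Z₂−Z₁)
β = ln(0.298/0.187) / (3.3 − 1.7) = ln(1.594) / 1.6 = 0.4660 / 1.6 = 0.2912 km⁻¹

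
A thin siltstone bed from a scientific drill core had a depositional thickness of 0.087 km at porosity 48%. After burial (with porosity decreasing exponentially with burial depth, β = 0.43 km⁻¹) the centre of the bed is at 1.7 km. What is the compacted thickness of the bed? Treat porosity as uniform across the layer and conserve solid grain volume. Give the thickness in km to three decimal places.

0.059 km

Porosity at 1.7 km: φ = 0.48·exp(−0.43×1.7) = 0.2311
Solid-volume conservation: h(1−φ) = h₀(1−φ₀) ⇒ h = h₀·(1−φ₀)/(1−φ)
h = 0.087 × (1 − 0.48)/(1 − 0.2311) = 0.087 × 0.6763 = 0.0588 km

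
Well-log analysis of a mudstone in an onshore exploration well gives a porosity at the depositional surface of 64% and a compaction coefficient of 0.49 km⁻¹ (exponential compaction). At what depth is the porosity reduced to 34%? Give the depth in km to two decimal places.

Invert Athy's law: z = ln(n₀/n) / k
z = ln(0.64/0.34) / 0.49 = ln(1.882) / 0.49 = 0.6325 / 0.49 = 1.291 km

1.29 km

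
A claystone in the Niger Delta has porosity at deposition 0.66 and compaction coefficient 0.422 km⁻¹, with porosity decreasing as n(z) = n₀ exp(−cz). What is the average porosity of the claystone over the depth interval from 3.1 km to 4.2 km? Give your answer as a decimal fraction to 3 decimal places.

0.143

⟨n⟩ = (1/(z₂−z₁)) ∫ n₀ e^(−cz) dz = n₀·(e^(−c·z₁) − e^(−c·z₂)) / (c·(z₂−z₁))
e^(−0.422×3.1) = 0.2703; e^(−0.422×4.2) = 0.1699
⟨n⟩ = 0.66 × (0.2703 − 0.1699) / (0.422 × 1.1) = 0.66 × 0.2162 = 0.1427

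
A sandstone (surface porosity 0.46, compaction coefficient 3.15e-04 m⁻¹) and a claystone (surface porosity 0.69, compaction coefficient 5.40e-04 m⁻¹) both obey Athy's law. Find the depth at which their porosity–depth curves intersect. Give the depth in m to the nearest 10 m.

Working in km (1 km = 1000 m; k in km⁻¹ = k in m⁻¹ × 1000):
Set φ₀ₐ e^(−kₐZ) = φ₀ᵦ e^(−kᵦZ) ⇒ ln(φ₀ₐ/φ₀ᵦ) = (kₐ − kᵦ)·Z
Z = ln(0.46/0.69) / (0.315 − 0.54) = -0.4055 / -0.225 = 1.802 km

1800 m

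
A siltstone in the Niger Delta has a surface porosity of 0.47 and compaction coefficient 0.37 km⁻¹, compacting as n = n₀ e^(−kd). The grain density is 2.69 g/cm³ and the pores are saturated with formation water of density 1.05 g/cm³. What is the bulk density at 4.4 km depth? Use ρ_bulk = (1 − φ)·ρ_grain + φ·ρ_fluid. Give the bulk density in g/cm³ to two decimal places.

2.54 g/cm³

Porosity at depth: n = 0.47·exp(−0.37×4.4) = 0.47×0.1963 = 0.0923
Bulk density: ρ_b = (1−n)ρ_g + n·ρ_f = 0.9077×2.69 + 0.0923×1.05
       = 2.442 + 0.097 = 2.539 g/cm³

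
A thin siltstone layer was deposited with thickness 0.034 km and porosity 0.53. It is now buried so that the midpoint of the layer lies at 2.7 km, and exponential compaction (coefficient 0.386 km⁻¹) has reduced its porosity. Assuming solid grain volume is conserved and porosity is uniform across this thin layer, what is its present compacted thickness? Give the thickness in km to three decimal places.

0.020 km

Porosity at 2.7 km: n = 0.53·exp(−0.386×2.7) = 0.1869
Solid-volume conservation: h(1−n) = h₀(1−n₀) ⇒ h = h₀·(1−n₀)/(1−n)
h = 0.034 × (1 − 0.53)/(1 − 0.1869) = 0.034 × 0.5780 = 0.0197 km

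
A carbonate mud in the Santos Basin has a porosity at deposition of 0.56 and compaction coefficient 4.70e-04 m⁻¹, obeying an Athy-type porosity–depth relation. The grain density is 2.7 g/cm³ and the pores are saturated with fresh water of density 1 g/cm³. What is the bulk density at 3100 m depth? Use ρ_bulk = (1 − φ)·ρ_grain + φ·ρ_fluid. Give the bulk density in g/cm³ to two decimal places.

Working in km (1 km = 1000 m; c in km⁻¹ = c in m⁻¹ × 1000):
Porosity at depth: n = 0.56·exp(−0.47×3.1) = 0.56×0.2329 = 0.1304
Bulk density: ρ_b = (1−n)ρ_g + n·ρ_f = 0.8696×2.7 + 0.1304×1
       = 2.348 + 0.130 = 2.478 g/cm³

2.48 g/cm³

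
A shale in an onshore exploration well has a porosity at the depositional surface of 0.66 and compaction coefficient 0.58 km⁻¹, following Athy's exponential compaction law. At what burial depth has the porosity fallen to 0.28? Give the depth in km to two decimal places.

Invert Athy's law: d = ln(φ₀/φ) / c
d = ln(0.66/0.28) / 0.58 = ln(2.357) / 0.58 = 0.8575 / 0.58 = 1.478 km

1.48 km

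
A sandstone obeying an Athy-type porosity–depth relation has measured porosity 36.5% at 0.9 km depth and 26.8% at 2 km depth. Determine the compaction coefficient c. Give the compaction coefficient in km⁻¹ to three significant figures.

Athy: φ(z) = φ₀ e^(−cz) ⇒ φ₁/φ₂ = e^{c(z₂−z₁)} ⇒ c = ln(φ₁/φ₂)/(z₂−z₁)
c = ln(0.365/0.268) / (2 − 0.9) = ln(1.362) / 1.1 = 0.3089 / 1.1 = 0.2808 km⁻¹

0.281 km⁻¹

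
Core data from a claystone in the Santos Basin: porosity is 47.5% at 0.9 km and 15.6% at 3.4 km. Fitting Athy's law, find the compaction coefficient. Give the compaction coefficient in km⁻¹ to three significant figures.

0.445 km⁻¹

Athy: phi(z) = phi₀ e^(−kz) ⇒ phi₁/phi₂ = e^{k(z₂−z₁)} ⇒ k = ln(phi₁/phi₂)/(z₂−z₁)
k = ln(0.475/0.156) / (3.4 − 0.9) = ln(3.045) / 2.5 = 1.1135 / 2.5 = 0.4454 km⁻¹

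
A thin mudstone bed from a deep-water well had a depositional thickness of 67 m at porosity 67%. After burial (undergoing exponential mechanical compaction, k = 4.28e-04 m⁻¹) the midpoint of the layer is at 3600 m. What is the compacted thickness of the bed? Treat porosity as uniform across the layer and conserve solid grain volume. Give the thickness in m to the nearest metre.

26 m

Working in km (1 km = 1000 m; k in km⁻¹ = k in m⁻¹ × 1000):
Porosity at 3.6 km: phi = 0.67·exp(−0.428×3.6) = 0.1435
Solid-volume conservation: h(1−phi) = h₀(1−phi₀) ⇒ h = h₀·(1−phi₀)/(1−phi)
h = 0.067 × (1 − 0.67)/(1 − 0.1435) = 0.067 × 0.3853 = 0.0258 km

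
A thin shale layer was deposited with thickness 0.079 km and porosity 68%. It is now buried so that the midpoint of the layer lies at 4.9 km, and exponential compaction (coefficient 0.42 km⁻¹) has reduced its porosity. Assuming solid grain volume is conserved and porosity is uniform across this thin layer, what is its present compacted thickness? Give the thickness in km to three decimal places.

Porosity at 4.9 km: phi = 0.68·exp(−0.42×4.9) = 0.0868
Solid-volume conservation: h(1−phi) = h₀(1−phi₀) ⇒ h = h₀·(1−phi₀)/(1−phi)
h = 0.079 × (1 − 0.68)/(1 − 0.0868) = 0.079 × 0.3504 = 0.0277 km

0.028 km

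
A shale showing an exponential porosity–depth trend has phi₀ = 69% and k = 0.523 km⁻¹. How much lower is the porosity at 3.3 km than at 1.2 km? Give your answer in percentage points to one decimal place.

24.6 percentage points

phi(1.2) = 0.69·e^(−0.523×1.2) = 0.3684
phi(3.3) = 0.69·e^(−0.523×3.3) = 0.1228
Δphi = 0.3684 − 0.1228 = 0.2455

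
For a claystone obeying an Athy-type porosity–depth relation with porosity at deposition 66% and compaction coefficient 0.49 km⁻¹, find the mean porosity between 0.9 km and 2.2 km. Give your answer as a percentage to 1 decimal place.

31.4%

⟨φ⟩ = (1/(z₂−z₁)) ∫ φ₀ e^(−kz) dz = φ₀·(e^(−k·z₁) − e^(−k·z₂)) / (k·(z₂−z₁))
e^(−0.49×0.9) = 0.6434; e^(−0.49×2.2) = 0.3403
⟨φ⟩ = 0.66 × (0.6434 − 0.3403) / (0.49 × 1.3) = 0.66 × 0.4759 = 0.3141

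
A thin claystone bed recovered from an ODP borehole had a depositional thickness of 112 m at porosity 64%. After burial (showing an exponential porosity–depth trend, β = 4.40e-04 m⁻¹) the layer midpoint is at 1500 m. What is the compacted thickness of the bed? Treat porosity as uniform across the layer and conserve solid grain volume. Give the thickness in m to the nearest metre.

60 m

Working in km (1 km = 1000 m; β in km⁻¹ = β in m⁻¹ × 1000):
Porosity at 1.5 km: n = 0.64·exp(−0.44×1.5) = 0.3308
Solid-volume conservation: h(1−n) = h₀(1−n₀) ⇒ h = h₀·(1−n₀)/(1−n)
h = 0.112 × (1 − 0.64)/(1 − 0.3308) = 0.112 × 0.5379 = 0.0602 km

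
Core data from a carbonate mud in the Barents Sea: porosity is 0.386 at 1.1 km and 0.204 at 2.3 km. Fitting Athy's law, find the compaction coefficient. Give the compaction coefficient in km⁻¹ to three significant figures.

0.531 km⁻¹

Athy: φ(Z) = φ₀ e^(−kZ) ⇒ φ₁/φ₂ = e^{k(Z₂−Z₁)} ⇒ k = ln(φ₁/φ₂)/(Z₂−Z₁)
k = ln(0.386/0.204) / (2.3 − 1.1) = ln(1.892) / 1.2 = 0.6377 / 1.2 = 0.5314 km⁻¹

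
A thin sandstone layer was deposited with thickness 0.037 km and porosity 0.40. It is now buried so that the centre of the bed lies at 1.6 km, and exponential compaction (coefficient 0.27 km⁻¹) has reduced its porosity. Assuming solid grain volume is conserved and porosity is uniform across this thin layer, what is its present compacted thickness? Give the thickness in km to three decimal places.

0.030 km

Porosity at 1.6 km: n = 0.4·exp(−0.27×1.6) = 0.2597
Solid-volume conservation: h(1−n) = h₀(1−n₀) ⇒ h = h₀·(1−n₀)/(1−n)
h = 0.037 × (1 − 0.4)/(1 − 0.2597) = 0.037 × 0.8105 = 0.0300 km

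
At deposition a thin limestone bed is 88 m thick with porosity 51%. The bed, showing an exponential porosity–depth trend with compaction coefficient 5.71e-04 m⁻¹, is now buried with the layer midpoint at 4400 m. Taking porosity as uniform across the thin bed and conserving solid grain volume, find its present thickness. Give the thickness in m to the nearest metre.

Working in km (1 km = 1000 m; β in km⁻¹ = β in m⁻¹ × 1000):
Porosity at 4.4 km: n = 0.51·exp(−0.571×4.4) = 0.0413
Solid-volume conservation: h(1−n) = h₀(1−n₀) ⇒ h = h₀·(1−n₀)/(1−n)
h = 0.088 × (1 − 0.51)/(1 − 0.0413) = 0.088 × 0.5111 = 0.0450 km

45 m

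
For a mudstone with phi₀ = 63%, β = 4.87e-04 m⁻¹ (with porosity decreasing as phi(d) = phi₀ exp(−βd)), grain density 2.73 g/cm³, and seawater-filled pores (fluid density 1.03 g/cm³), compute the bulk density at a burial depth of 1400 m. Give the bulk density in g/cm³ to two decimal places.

Working in km (1 km = 1000 m; β in km⁻¹ = β in m⁻¹ × 1000):
Porosity at depth: phi = 0.63·exp(−0.487×1.4) = 0.63×0.5057 = 0.3186
Bulk density: ρ_b = (1−phi)ρ_g + phi·ρ_f = 0.6814×2.73 + 0.3186×1.03
       = 1.860 + 0.328 = 2.188 g/cm³

2.19 g/cm³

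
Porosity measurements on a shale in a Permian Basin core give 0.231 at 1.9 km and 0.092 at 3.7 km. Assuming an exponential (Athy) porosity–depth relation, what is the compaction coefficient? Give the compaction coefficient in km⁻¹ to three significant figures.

0.511 km⁻¹

Athy: φ(Z) = φ₀ e^(−βZ) ⇒ φ₁/φ₂ = e^{β(Z₂−Z₁)} ⇒ β = ln(φ₁/φ₂)/(Z₂−Z₁)
β = ln(0.231/0.092) / (3.7 − 1.9) = ln(2.511) / 1.8 = 0.9206 / 1.8 = 0.5115 km⁻¹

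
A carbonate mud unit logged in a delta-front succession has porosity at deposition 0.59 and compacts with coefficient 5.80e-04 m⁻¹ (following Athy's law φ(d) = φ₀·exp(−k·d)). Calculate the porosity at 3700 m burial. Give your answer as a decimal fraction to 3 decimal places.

0.069

Working in km (1 km = 1000 m; k in km⁻¹ = k in m⁻¹ × 1000):
φ = φ₀·exp(−k·d) = 0.59 × exp(−0.58 × 3.7) = 0.59 × exp(−2.146)
  = 0.59 × 0.1170 = 0.0690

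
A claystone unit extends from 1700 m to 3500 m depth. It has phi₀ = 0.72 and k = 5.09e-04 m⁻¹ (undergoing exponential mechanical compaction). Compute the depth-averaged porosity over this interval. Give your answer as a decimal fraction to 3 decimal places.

Working in km (1 km = 1000 m; k in km⁻¹ = k in m⁻¹ × 1000):
⟨phi⟩ = (1/(z₂−z₁)) ∫ phi₀ e^(−kz) dz = phi₀·(e^(−k·z₁) − e^(−k·z₂)) / (k·(z₂−z₁))
e^(−0.509×1.7) = 0.4209; e^(−0.509×3.5) = 0.1684
⟨phi⟩ = 0.72 × (0.4209 − 0.1684) / (0.509 × 1.8) = 0.72 × 0.2756 = 0.1985

0.198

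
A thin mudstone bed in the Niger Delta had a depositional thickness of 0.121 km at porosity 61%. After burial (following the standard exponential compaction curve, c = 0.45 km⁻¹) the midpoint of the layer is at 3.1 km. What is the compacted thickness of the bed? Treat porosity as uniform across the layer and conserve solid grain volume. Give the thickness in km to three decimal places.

Porosity at 3.1 km: φ = 0.61·exp(−0.45×3.1) = 0.1512
Solid-volume conservation: h(1−φ) = h₀(1−φ₀) ⇒ h = h₀·(1−φ₀)/(1−φ)
h = 0.121 × (1 − 0.61)/(1 − 0.1512) = 0.121 × 0.4595 = 0.0556 km

0.056 km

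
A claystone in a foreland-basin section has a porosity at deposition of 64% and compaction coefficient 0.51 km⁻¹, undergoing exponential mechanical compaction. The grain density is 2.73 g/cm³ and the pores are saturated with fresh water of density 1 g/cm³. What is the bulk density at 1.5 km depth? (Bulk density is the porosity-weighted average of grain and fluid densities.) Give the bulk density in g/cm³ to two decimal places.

2.21 g/cm³

Porosity at depth: phi = 0.64·exp(−0.51×1.5) = 0.64×0.4653 = 0.2978
Bulk density: ρ_b = (1−phi)ρ_g + phi·ρ_f = 0.7022×2.73 + 0.2978×1
       = 1.917 + 0.298 = 2.215 g/cm³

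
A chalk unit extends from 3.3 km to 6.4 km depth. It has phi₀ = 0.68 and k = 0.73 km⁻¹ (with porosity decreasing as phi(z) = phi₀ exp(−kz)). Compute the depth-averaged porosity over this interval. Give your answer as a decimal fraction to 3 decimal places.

0.024

⟨phi⟩ = (1/(z₂−z₁)) ∫ phi₀ e^(−kz) dz = phi₀·(e^(−k·z₁) − e^(−k·z₂)) / (k·(z₂−z₁))
e^(−0.73×3.3) = 0.0899; e^(−0.73×6.4) = 0.0094
⟨phi⟩ = 0.68 × (0.0899 − 0.0094) / (0.73 × 3.1) = 0.68 × 0.0356 = 0.0242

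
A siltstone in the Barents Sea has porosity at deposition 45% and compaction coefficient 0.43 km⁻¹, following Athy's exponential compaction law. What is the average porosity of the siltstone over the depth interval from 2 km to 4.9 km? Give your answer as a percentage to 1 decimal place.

10.9%

⟨n⟩ = (1/(Z₂−Z₁)) ∫ n₀ e^(−βZ) dZ = n₀·(e^(−β·Z₁) − e^(−β·Z₂)) / (β·(Z₂−Z₁))
e^(−0.43×2) = 0.4232; e^(−0.43×4.9) = 0.1216
⟨n⟩ = 0.45 × (0.4232 − 0.1216) / (0.43 × 2.9) = 0.45 × 0.2418 = 0.1088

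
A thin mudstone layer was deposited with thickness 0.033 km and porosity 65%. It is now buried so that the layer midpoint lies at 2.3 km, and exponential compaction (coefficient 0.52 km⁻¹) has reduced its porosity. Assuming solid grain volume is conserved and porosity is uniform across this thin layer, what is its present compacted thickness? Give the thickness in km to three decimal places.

Porosity at 2.3 km: phi = 0.65·exp(−0.52×2.3) = 0.1966
Solid-volume conservation: h(1−phi) = h₀(1−phi₀) ⇒ h = h₀·(1−phi₀)/(1−phi)
h = 0.033 × (1 − 0.65)/(1 − 0.1966) = 0.033 × 0.4356 = 0.0144 km

0.014 km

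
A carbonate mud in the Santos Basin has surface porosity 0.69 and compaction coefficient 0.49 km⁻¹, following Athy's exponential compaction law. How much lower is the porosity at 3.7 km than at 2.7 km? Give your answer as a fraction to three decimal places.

0.071

n(2.7) = 0.69·e^(−0.49×2.7) = 0.1838
n(3.7) = 0.69·e^(−0.49×3.7) = 0.1126
Δn = 0.1838 − 0.1126 = 0.0712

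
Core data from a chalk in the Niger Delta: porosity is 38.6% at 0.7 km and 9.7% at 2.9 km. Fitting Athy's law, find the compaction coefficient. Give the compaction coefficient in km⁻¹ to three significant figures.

Athy: phi(d) = phi₀ e^(−kd) ⇒ phi₁/phi₂ = e^{k(d₂−d₁)} ⇒ k = ln(phi₁/phi₂)/(d₂−d₁)
k = ln(0.386/0.097) / (2.9 − 0.7) = ln(3.979) / 2.2 = 1.3811 / 2.2 = 0.6278 km⁻¹

0.628 km⁻¹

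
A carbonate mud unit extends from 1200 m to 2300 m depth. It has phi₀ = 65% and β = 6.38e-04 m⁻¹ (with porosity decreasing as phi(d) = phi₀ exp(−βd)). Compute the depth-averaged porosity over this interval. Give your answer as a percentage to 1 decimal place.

21.7%

Working in km (1 km = 1000 m; β in km⁻¹ = β in m⁻¹ × 1000):
⟨phi⟩ = (1/(d₂−d₁)) ∫ phi₀ e^(−βd) dd = phi₀·(e^(−β·d₁) − e^(−β·d₂)) / (β·(d₂−d₁))
e^(−0.638×1.2) = 0.4651; e^(−0.638×2.3) = 0.2305
⟨phi⟩ = 0.65 × (0.4651 − 0.2305) / (0.638 × 1.1) = 0.65 × 0.3342 = 0.2172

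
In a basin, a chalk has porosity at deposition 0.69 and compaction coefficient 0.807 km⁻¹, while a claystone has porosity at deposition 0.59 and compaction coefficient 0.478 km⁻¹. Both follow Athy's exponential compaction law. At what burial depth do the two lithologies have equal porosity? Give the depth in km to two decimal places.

Set phi₀ₐ e^(−βₐZ) = phi₀ᵦ e^(−βᵦZ) ⇒ ln(phi₀ₐ/phi₀ᵦ) = (βₐ − βᵦ)·Z
Z = ln(0.69/0.59) / (0.807 − 0.478) = 0.1566 / 0.329 = 0.476 km

0.48 km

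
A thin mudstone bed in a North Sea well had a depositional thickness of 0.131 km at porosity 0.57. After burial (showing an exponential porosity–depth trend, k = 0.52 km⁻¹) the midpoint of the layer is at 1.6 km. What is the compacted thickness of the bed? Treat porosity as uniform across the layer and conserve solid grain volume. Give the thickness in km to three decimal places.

0.075 km

Porosity at 1.6 km: n = 0.57·exp(−0.52×1.6) = 0.2481
Solid-volume conservation: h(1−n) = h₀(1−n₀) ⇒ h = h₀·(1−n₀)/(1−n)
h = 0.131 × (1 − 0.57)/(1 − 0.2481) = 0.131 × 0.5718 = 0.0749 km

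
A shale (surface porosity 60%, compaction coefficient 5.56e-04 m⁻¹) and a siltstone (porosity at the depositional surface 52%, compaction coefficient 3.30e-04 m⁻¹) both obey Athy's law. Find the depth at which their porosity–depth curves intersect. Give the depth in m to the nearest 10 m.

630 m

Working in km (1 km = 1000 m; k in km⁻¹ = k in m⁻¹ × 1000):
Set phi₀ₐ e^(−kₐz) = phi₀ᵦ e^(−kᵦz) ⇒ ln(phi₀ₐ/phi₀ᵦ) = (kₐ − kᵦ)·z
z = ln(0.6/0.52) / (0.556 − 0.33) = 0.1431 / 0.226 = 0.633 km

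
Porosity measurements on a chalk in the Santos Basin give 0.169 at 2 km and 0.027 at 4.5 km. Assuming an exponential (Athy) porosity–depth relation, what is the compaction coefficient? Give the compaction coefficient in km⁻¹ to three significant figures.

Athy: n(Z) = n₀ e^(−cZ) ⇒ n₁/n₂ = e^{c(Z₂−Z₁)} ⇒ c = ln(n₁/n₂)/(Z₂−Z₁)
c = ln(0.169/0.027) / (4.5 − 2) = ln(6.259) / 2.5 = 1.8341 / 2.5 = 0.7336 km⁻¹

0.734 km⁻¹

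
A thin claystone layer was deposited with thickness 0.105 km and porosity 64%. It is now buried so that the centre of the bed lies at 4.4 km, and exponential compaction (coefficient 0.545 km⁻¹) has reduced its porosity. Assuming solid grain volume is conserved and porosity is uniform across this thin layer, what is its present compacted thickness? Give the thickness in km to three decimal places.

0.040 km

Porosity at 4.4 km: n = 0.64·exp(−0.545×4.4) = 0.0582
Solid-volume conservation: h(1−n) = h₀(1−n₀) ⇒ h = h₀·(1−n₀)/(1−n)
h = 0.105 × (1 − 0.64)/(1 − 0.0582) = 0.105 × 0.3822 = 0.0401 km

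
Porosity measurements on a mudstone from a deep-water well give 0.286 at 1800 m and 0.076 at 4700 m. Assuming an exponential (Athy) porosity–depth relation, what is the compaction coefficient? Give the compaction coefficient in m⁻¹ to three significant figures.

0.000457 m⁻¹

Working in km (1 km = 1000 m; c in km⁻¹ = c in m⁻¹ × 1000):
Athy: phi(d) = phi₀ e^(−cd) ⇒ phi₁/phi₂ = e^{c(d₂−d₁)} ⇒ c = ln(phi₁/phi₂)/(d₂−d₁)
c = ln(0.286/0.076) / (4.7 − 1.8) = ln(3.763) / 2.9 = 1.3253 / 2.9 = 0.457 km⁻¹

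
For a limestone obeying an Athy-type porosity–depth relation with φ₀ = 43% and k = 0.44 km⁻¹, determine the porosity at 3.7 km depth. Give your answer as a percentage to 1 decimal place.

φ = φ₀·exp(−k·Z) = 0.43 × exp(−0.44 × 3.7) = 0.43 × exp(−1.628)
  = 0.43 × 0.1963 = 0.0844

8.4%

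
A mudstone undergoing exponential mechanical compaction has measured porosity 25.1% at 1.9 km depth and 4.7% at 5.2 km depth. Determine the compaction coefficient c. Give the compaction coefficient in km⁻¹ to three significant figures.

0.508 km⁻¹

Athy: phi(Z) = phi₀ e^(−cZ) ⇒ phi₁/phi₂ = e^{c(Z₂−Z₁)} ⇒ c = ln(phi₁/phi₂)/(Z₂−Z₁)
c = ln(0.251/0.047) / (5.2 − 1.9) = ln(5.34) / 3.3 = 1.6753 / 3.3 = 0.5077 km⁻¹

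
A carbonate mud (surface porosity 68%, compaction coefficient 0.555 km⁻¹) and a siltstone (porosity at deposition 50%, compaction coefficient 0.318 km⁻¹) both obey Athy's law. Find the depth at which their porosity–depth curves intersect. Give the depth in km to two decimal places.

Set φ₀ₐ e^(−βₐd) = φ₀ᵦ e^(−βᵦd) ⇒ ln(φ₀ₐ/φ₀ᵦ) = (βₐ − βᵦ)·d
d = ln(0.68/0.5) / (0.555 − 0.318) = 0.3075 / 0.237 = 1.297 km

1.30 km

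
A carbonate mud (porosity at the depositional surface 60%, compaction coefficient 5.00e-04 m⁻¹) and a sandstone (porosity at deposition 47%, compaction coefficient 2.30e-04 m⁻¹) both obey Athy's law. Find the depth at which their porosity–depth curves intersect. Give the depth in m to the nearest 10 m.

Working in km (1 km = 1000 m; k in km⁻¹ = k in m⁻¹ × 1000):
Set n₀ₐ e^(−kₐz) = n₀ᵦ e^(−kᵦz) ⇒ ln(n₀ₐ/n₀ᵦ) = (kₐ − kᵦ)·z
z = ln(0.6/0.47) / (0.5 − 0.23) = 0.2442 / 0.27 = 0.904 km

900 m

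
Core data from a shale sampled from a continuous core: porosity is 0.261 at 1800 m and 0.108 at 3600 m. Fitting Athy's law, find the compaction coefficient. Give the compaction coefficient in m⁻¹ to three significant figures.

0.000490 m⁻¹

Working in km (1 km = 1000 m; c in km⁻¹ = c in m⁻¹ × 1000):
Athy: φ(z) = φ₀ e^(−cz) ⇒ φ₁/φ₂ = e^{c(z₂−z₁)} ⇒ c = ln(φ₁/φ₂)/(z₂−z₁)
c = ln(0.261/0.108) / (3.6 − 1.8) = ln(2.417) / 1.8 = 0.8824 / 1.8 = 0.4902 km⁻¹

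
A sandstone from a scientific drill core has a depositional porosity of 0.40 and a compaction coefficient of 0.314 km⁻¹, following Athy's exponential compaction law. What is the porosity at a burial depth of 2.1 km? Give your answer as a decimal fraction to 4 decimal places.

0.2069

n = n₀·exp(−β·z) = 0.4 × exp(−0.314 × 2.1) = 0.4 × exp(−0.6594)
  = 0.4 × 0.5172 = 0.2069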